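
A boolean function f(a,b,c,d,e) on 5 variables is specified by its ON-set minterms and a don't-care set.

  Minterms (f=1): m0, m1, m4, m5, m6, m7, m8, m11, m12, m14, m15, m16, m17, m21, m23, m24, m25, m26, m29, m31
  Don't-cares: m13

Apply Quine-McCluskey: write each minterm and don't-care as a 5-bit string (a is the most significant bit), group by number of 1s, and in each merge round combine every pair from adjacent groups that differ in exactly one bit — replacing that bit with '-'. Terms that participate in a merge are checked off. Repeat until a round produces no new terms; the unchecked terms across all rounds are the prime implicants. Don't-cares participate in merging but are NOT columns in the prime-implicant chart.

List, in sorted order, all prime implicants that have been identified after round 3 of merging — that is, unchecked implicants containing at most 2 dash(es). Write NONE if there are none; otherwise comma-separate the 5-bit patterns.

--000, -0-01, -000-, 0--00, 00-0-, 01-11, 1--01, 1-00-, 110-0

Round 0: 00000✓ 00001✓ 00100✓ 00101✓ 00110✓ 00111✓ 01000✓ 01011✓ 01100✓ 01101✓ 01110✓ 01111✓ 10000✓ 10001✓ 10101✓ 10111✓ 11000✓ 11001✓ 11010✓ 11101✓ 11111✓
Round 1: -0000✓ -0001✓ -0101✓ -0111✓ -1000✓ -1101✓ -1111✓ 0-000✓ 0-100✓ 0-101✓ 0-110✓ 0-111✓ 00-00✓ 00-01✓ 0000-✓ 001-0✓ 001-1✓ 0010-✓ 0011-✓ 01-00✓ 01-11 011-0✓ 011-1✓ 0110-✓ 0111-✓ 1-000✓ 1-001✓ 1-101✓ 1-111✓ 10-01✓ 1000-✓ 101-1✓ 11-01✓ 110-0 1100-✓ 111-1✓
Round 2: --000 --101✓ --111✓ -0-01 -000- -01-1✓ -11-1✓ 0--00 0-1-0✓ 0-1-1✓ 0-10-✓ 0-11-✓ 00-0- 001--✓ 011--✓ 1--01 1-00- 1-1-1✓
Round 3: --1-1 0-1--
PIs = {--000, --1-1, -0-01, -000-, 0--00, 0-1--, 00-0-, 01-11, 1--01, 1-00-, 110-0}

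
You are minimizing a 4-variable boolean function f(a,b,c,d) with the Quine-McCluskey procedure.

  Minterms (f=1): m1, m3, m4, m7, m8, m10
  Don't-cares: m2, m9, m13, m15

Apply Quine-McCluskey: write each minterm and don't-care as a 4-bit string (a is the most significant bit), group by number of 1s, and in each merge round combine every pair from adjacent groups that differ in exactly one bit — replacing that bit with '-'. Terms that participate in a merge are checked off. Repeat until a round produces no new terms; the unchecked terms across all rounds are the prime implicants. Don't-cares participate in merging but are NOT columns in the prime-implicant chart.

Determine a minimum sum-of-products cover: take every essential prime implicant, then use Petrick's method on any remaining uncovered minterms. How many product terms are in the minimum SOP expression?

4

size-2^0 implicants → 0001(✓)  0010(✓)  0011(✓)  0100  0111(✓)  1000(✓)  1001(✓)  1010(✓)  1101(✓)  1111(✓)
size-2^1 implicants → -001  -010  -111  0-11  00-1  001-  1-01  10-0  100-  11-1
Unchecked terms (primes): -001, -010, -111, 0-11, 00-1, 001-, 0100, 1-01, 10-0, 100-, 11-1
Minterm coverage:
  m1 ⊆ -001,00-1
  m3 ⊆ 0-11,00-1,001-
  m4 ⊆ 0100 [E]
  m7 ⊆ -111,0-11
  m8 ⊆ 10-0,100-
  m10 ⊆ -010,10-0
E = {0100}
Petrick residual → -001, 0-11, 10-0
Cover = b'c'd + a'cd + a'bc'd' + ab'd'  |cover|=4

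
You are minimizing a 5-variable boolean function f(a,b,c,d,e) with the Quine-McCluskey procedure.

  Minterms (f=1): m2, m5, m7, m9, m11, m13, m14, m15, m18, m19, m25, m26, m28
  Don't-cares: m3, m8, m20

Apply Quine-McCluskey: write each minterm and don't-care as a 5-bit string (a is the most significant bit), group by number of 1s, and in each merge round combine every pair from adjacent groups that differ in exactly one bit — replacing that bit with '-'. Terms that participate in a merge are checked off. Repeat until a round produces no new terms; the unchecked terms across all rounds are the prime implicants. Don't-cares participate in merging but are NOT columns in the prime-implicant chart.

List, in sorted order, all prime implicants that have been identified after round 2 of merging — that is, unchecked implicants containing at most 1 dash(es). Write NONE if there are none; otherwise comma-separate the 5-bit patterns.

-1001, 0100-, 0111-, 1-010, 1-100

Round 0: 00010✓ 00011✓ 00101✓ 00111✓ 01000✓ 01001✓ 01011✓ 01101✓ 01110✓ 01111✓ 10010✓ 10011✓ 10100✓ 11001✓ 11010✓ 11100✓
Round 1: -0010✓ -0011✓ -1001 0-011✓ 0-101✓ 0-111✓ 00-11✓ 0001-✓ 001-1✓ 01-01✓ 01-11✓ 010-1✓ 0100- 011-1✓ 0111- 1-010 1-100 1001-✓
Round 2: -001- 0--11 0-1-1 01--1
PIs = {-001-, -1001, 0--11, 0-1-1, 01--1, 0100-, 0111-, 1-010, 1-100}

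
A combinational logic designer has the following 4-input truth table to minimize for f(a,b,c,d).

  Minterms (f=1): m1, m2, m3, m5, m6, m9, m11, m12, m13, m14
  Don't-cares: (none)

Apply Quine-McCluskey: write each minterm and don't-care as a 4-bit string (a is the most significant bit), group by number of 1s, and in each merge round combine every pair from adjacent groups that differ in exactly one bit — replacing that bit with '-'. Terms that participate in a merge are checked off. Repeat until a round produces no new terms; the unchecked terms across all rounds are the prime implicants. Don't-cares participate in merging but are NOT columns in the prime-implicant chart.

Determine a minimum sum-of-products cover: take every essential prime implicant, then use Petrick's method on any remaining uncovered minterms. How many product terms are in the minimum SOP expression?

size-2^0 implicants → 0001(✓)  0010(✓)  0011(✓)  0101(✓)  0110(✓)  1001(✓)  1011(✓)  1100(✓)  1101(✓)  1110(✓)
size-2^1 implicants → -001(✓)  -011(✓)  -101(✓)  -110  0-01(✓)  0-10  00-1(✓)  001-  1-01(✓)  10-1(✓)  11-0  110-
size-2^2 implicants → --01  -0-1
Unchecked terms (primes): --01, -0-1, -110, 0-10, 001-, 11-0, 110-
Minterm coverage:
  m1 ⊆ --01,-0-1
  m2 ⊆ 0-10,001-
  m3 ⊆ -0-1,001-
  m5 ⊆ --01 [E]
  m6 ⊆ -110,0-10
  m9 ⊆ --01,-0-1
  m11 ⊆ -0-1 [E]
  m12 ⊆ 11-0,110-
  m13 ⊆ --01,110-
  m14 ⊆ -110,11-0
E = {--01, -0-1}
Petrick residual → 0-10, 11-0
Cover = c'd + b'd + a'cd' + abd'  |cover|=4

4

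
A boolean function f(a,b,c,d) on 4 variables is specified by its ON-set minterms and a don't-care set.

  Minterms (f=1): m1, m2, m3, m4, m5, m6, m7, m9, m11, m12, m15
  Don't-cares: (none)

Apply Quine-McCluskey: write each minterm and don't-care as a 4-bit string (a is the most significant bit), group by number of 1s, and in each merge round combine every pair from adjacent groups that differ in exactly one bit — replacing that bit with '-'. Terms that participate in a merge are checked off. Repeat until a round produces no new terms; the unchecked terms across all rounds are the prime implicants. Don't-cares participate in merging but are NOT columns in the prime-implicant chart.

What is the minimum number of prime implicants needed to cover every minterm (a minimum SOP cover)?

Round 0: 0001✓ 0010✓ 0011✓ 0100✓ 0101✓ 0110✓ 0111✓ 1001✓ 1011✓ 1100✓ 1111✓
Round 1: -001✓ -011✓ -100 -111✓ 0-01✓ 0-10✓ 0-11✓ 00-1✓ 001-✓ 01-0✓ 01-1✓ 010-✓ 011-✓ 1-11✓ 10-1✓
Round 2: --11 -0-1 0--1 0-1- 01--
PIs = {--11, -0-1, -100, 0--1, 0-1-, 01--}
Coverage chart:
  m1: -0-1,0--1
  m2: 0-1- ←essential
  m3: --11,-0-1,0--1,0-1-
  m4: -100,01--
  m5: 0--1,01--
  m6: 0-1-,01--
  m7: --11,0--1,0-1-,01--
  m9: -0-1 ←essential
  m11: --11,-0-1
  m12: -100 ←essential
  m15: --11 ←essential
Essential: --11, -0-1, -100, 0-1-
Petrick residual → 0--1
Min cover (5 terms): cd + b'd + bc'd' + a'd + a'c

5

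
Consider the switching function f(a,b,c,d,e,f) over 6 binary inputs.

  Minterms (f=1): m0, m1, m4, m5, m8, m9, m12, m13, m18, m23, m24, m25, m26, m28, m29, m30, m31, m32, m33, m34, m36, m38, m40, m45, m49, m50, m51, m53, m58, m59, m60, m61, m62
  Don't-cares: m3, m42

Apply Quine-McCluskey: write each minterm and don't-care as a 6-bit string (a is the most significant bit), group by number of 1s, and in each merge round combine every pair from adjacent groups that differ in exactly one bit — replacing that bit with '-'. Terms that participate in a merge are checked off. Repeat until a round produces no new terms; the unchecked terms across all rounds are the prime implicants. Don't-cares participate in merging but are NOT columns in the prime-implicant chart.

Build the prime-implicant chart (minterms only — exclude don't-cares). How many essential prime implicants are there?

7

[col 0] 000000*, 000001*, 000011*, 000100*, 000101*, 001000*, 001001*, 001100*, 001101*, 010010*, 010111*, 011000*, 011001*, 011010*, 011100*, 011101*, 011110*, 011111*, 100000*, 100001*, 100010*, 100100*, 100110*, 101000*, 101010*, 101101*, 110001*, 110010*, 110011*, 110101*, 111010*, 111011*, 111100*, 111101*, 111110*
[col 1] -00000*, -00001*, -00100*, -01000*, -01101*, -10010*, -11010*, -11100*, -11101*, -11110*, 0-1000*, 0-1001*, 0-1100*, 0-1101*, 00-000*, 00-001*, 00-100*, 00-101*, 000-00*, 000-01*, 0000-1, 00000-*, 00010-*, 001-00*, 001-01*, 00100-*, 00110-*, 01-010*, 01-111, 011-00*, 011-01*, 011-10*, 0110-0*, 01100-*, 0111-0*, 0111-1*, 01110-*, 01111-*, 1-0001, 1-0010*, 1-1010*, 1-1101*, 10-000*, 10-010*, 100-00*, 100-10*, 1000-0*, 10000-*, 1001-0*, 1010-0*, 11-010*, 11-011*, 11-101, 110-01, 1100-1, 11001-*, 111-10*, 11101-*, 1111-0*, 11110-*
[col 2] --1101, -0-000, -00-00, -0000-, -1-010, -11-10, -111-0, -1110-, 0-1-00*, 0-1-01*, 0-100-*, 0-110-*, 00--00*, 00--01*, 00-00-*, 00-10-*, 000-0-*, 001-0-*, 011--0, 011-0-*, 0111--, 1--010, 10-0-0, 100--0, 11-01-
[col 3] 0-1-0-, 00--0-
Prime implicants: --1101, -0-000, -00-00, -0000-, -1-010, -11-10, -111-0, -1110-, 0-1-0-, 00--0-, 0000-1, 01-111, 011--0, 0111--, 1--010, 1-0001, 10-0-0, 100--0, 11-01-, 11-101, 110-01, 1100-1
PI chart (minterm → PIs covering it):
  0 | -0-000,-00-00,-0000-,00--0-
  1 | -0000-,00--0-,0000-1
  4 | -00-00,00--0-
  5 | 00--0-  (sole → essential)
  8 | -0-000,0-1-0-,00--0-
  9 | 0-1-0-,00--0-
  12 | 0-1-0-,00--0-
  13 | --1101,0-1-0-,00--0-
  18 | -1-010  (sole → essential)
  23 | 01-111  (sole → essential)
  24 | 0-1-0-,011--0
  25 | 0-1-0-  (sole → essential)
  26 | -1-010,-11-10,011--0
  28 | -111-0,-1110-,0-1-0-,011--0,0111--
  29 | --1101,-1110-,0-1-0-,0111--
  30 | -11-10,-111-0,011--0,0111--
  31 | 01-111,0111--
  32 | -0-000,-00-00,-0000-,10-0-0,100--0
  33 | -0000-,1-0001
  34 | 1--010,10-0-0,100--0
  36 | -00-00,100--0
  38 | 100--0  (sole → essential)
  40 | -0-000,10-0-0
  45 | --1101  (sole → essential)
  49 | 1-0001,110-01,1100-1
  50 | -1-010,1--010,11-01-
  51 | 11-01-,1100-1
  53 | 11-101,110-01
  58 | -1-010,-11-10,1--010,11-01-
  59 | 11-01-  (sole → essential)
  60 | -111-0,-1110-
  61 | --1101,-1110-,11-101
  62 | -11-10,-111-0
Essential prime implicants: --1101, -1-010, 0-1-0-, 00--0-, 01-111, 100--0, 11-01-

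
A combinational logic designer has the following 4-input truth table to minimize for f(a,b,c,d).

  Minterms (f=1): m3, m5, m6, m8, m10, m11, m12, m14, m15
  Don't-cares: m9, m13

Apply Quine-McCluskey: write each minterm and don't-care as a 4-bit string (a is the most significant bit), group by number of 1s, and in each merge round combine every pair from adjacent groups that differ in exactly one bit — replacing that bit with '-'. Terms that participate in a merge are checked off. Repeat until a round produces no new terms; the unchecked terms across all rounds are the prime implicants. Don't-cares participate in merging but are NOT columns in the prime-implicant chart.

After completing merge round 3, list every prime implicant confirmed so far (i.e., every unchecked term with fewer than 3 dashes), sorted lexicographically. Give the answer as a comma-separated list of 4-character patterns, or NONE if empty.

Round 0: 0011✓ 0101✓ 0110✓ 1000✓ 1001✓ 1010✓ 1011✓ 1100✓ 1101✓ 1110✓ 1111✓
Round 1: -011 -101 -110 1-00✓ 1-01✓ 1-10✓ 1-11✓ 10-0✓ 10-1✓ 100-✓ 101-✓ 11-0✓ 11-1✓ 110-✓ 111-✓
Round 2: 1--0✓ 1--1✓ 1-0-✓ 1-1-✓ 10--✓ 11--✓
Round 3: 1---
PIs = {-011, -101, -110, 1---}

-011, -101, -110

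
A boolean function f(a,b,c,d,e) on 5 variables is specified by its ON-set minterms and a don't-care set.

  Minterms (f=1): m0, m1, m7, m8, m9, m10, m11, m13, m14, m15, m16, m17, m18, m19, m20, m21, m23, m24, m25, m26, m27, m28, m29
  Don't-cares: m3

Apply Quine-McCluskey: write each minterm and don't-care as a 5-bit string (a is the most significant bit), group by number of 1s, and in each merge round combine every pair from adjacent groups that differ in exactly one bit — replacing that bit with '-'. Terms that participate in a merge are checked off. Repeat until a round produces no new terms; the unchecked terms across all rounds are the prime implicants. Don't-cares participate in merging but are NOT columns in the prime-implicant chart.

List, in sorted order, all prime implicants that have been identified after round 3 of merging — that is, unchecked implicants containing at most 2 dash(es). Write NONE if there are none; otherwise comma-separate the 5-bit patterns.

size-2^0 implicants → 00000(✓)  00001(✓)  00011(✓)  00111(✓)  01000(✓)  01001(✓)  01010(✓)  01011(✓)  01101(✓)  01110(✓)  01111(✓)  10000(✓)  10001(✓)  10010(✓)  10011(✓)  10100(✓)  10101(✓)  10111(✓)  11000(✓)  11001(✓)  11010(✓)  11011(✓)  11100(✓)  11101(✓)
size-2^1 implicants → -0000(✓)  -0001(✓)  -0011(✓)  -0111(✓)  -1000(✓)  -1001(✓)  -1010(✓)  -1011(✓)  -1101(✓)  0-000(✓)  0-001(✓)  0-011(✓)  0-111(✓)  00-11(✓)  000-1(✓)  0000-(✓)  01-01(✓)  01-10(✓)  01-11(✓)  010-0(✓)  010-1(✓)  0100-(✓)  0101-(✓)  011-1(✓)  0111-(✓)  1-000(✓)  1-001(✓)  1-010(✓)  1-011(✓)  1-100(✓)  1-101(✓)  10-00(✓)  10-01(✓)  10-11(✓)  100-0(✓)  100-1(✓)  1000-(✓)  1001-(✓)  101-1(✓)  1010-(✓)  11-00(✓)  11-01(✓)  110-0(✓)  110-1(✓)  1100-(✓)  1101-(✓)  1110-(✓)
size-2^2 implicants → --000(✓)  --001(✓)  --011(✓)  -0-11  -00-1(✓)  -000-(✓)  -1-01  -10-0(✓)  -10-1(✓)  -100-(✓)  -101-(✓)  0--11  0-0-1(✓)  0-00-(✓)  01--1  01-1-  010--(✓)  1--00(✓)  1--01(✓)  1-0-0(✓)  1-0-1(✓)  1-00-(✓)  1-01-(✓)  1-10-(✓)  10--1  10-0-(✓)  100--(✓)  11-0-(✓)  110--(✓)
size-2^3 implicants → --0-1  --00-  -10--  1--0-  1-0--
Unchecked terms (primes): --0-1, --00-, -0-11, -1-01, -10--, 0--11, 01--1, 01-1-, 1--0-, 1-0--, 10--1

-0-11, -1-01, 0--11, 01--1, 01-1-, 10--1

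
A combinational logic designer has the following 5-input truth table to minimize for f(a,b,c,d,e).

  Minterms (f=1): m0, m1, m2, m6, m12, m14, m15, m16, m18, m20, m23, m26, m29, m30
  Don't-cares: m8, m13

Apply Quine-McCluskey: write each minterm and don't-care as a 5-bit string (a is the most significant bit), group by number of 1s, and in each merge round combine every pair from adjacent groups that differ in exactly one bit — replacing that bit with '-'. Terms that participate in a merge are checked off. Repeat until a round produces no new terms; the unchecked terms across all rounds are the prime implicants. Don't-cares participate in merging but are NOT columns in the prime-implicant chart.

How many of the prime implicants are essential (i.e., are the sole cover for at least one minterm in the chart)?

5

Round 0: 00000✓ 00001✓ 00010✓ 00110✓ 01000✓ 01100✓ 01101✓ 01110✓ 01111✓ 10000✓ 10010✓ 10100✓ 10111 11010✓ 11101✓ 11110✓
Round 1: -0000✓ -0010✓ -1101 -1110 0-000 0-110 00-10 000-0✓ 0000- 01-00 011-0✓ 011-1✓ 0110-✓ 0111-✓ 1-010 10-00 100-0✓ 11-10
Round 2: -00-0 011--
PIs = {-00-0, -1101, -1110, 0-000, 0-110, 00-10, 0000-, 01-00, 011--, 1-010, 10-00, 10111, 11-10}
Coverage chart:
  m0: -00-0,0-000,0000-
  m1: 0000- ←essential
  m2: -00-0,00-10
  m6: 0-110,00-10
  m12: 01-00,011--
  m14: -1110,0-110,011--
  m15: 011-- ←essential
  m16: -00-0,10-00
  m18: -00-0,1-010
  m20: 10-00 ←essential
  m23: 10111 ←essential
  m26: 1-010,11-10
  m29: -1101 ←essential
  m30: -1110,11-10
Essential: -1101, 0000-, 011--, 10-00, 10111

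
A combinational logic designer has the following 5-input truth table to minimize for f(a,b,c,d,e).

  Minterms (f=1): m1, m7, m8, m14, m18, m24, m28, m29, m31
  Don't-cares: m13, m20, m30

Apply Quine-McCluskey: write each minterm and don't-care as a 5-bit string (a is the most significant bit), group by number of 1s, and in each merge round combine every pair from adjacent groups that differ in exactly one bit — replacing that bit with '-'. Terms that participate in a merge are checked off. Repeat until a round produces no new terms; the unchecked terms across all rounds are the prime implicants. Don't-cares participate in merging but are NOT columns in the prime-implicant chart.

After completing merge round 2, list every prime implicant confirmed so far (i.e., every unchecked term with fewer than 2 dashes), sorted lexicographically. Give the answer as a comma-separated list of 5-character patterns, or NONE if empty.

[col 0] 00001, 00111, 01000*, 01101*, 01110*, 10010, 10100*, 11000*, 11100*, 11101*, 11110*, 11111*
[col 1] -1000, -1101, -1110, 1-100, 11-00, 111-0*, 111-1*, 1110-*, 1111-*
[col 2] 111--
Prime implicants: -1000, -1101, -1110, 00001, 00111, 1-100, 10010, 11-00, 111--

-1000, -1101, -1110, 00001, 00111, 1-100, 10010, 11-00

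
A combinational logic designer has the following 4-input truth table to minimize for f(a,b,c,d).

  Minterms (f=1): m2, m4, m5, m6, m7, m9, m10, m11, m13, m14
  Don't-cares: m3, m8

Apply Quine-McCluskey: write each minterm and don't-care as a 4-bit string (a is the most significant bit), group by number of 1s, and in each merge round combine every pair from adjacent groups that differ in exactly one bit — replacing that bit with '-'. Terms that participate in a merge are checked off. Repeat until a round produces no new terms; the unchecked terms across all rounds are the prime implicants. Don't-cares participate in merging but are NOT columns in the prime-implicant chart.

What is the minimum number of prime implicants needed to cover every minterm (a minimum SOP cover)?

[col 0] 0010*, 0011*, 0100*, 0101*, 0110*, 0111*, 1000*, 1001*, 1010*, 1011*, 1101*, 1110*
[col 1] -010*, -011*, -101, -110*, 0-10*, 0-11*, 001-*, 01-0*, 01-1*, 010-*, 011-*, 1-01, 1-10*, 10-0*, 10-1*, 100-*, 101-*
[col 2] --10, -01-, 0-1-, 01--, 10--
Prime implicants: --10, -01-, -101, 0-1-, 01--, 1-01, 10--
PI chart (minterm → PIs covering it):
  2 | --10,-01-,0-1-
  4 | 01--  (sole → essential)
  5 | -101,01--
  6 | --10,0-1-,01--
  7 | 0-1-,01--
  9 | 1-01,10--
  10 | --10,-01-,10--
  11 | -01-,10--
  13 | -101,1-01
  14 | --10  (sole → essential)
Essential prime implicants: --10, 01--
Petrick residual → -01-, 1-01
Minimum SOP uses 4 PIs: cd' + b'c + a'b + ac'd

4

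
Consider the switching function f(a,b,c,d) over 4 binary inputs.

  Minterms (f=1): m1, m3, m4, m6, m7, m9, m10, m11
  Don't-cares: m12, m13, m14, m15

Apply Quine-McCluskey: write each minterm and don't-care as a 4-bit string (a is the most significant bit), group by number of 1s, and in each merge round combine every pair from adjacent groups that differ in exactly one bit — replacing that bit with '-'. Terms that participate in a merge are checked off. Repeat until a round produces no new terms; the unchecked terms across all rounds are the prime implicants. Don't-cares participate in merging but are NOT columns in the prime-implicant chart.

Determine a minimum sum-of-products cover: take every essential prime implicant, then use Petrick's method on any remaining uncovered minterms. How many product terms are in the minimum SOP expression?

4

[col 0] 0001*, 0011*, 0100*, 0110*, 0111*, 1001*, 1010*, 1011*, 1100*, 1101*, 1110*, 1111*
[col 1] -001*, -011*, -100*, -110*, -111*, 0-11*, 00-1*, 01-0*, 011-*, 1-01*, 1-10*, 1-11*, 10-1*, 101-*, 11-0*, 11-1*, 110-*, 111-*
[col 2] --11, -0-1, -1-0, -11-, 1--1, 1-1-, 11--
Prime implicants: --11, -0-1, -1-0, -11-, 1--1, 1-1-, 11--
PI chart (minterm → PIs covering it):
  1 | -0-1  (sole → essential)
  3 | --11,-0-1
  4 | -1-0  (sole → essential)
  6 | -1-0,-11-
  7 | --11,-11-
  9 | -0-1,1--1
  10 | 1-1-  (sole → essential)
  11 | --11,-0-1,1--1,1-1-
Essential prime implicants: -0-1, -1-0, 1-1-
Petrick residual → --11
Minimum SOP uses 4 PIs: cd + b'd + bd' + ac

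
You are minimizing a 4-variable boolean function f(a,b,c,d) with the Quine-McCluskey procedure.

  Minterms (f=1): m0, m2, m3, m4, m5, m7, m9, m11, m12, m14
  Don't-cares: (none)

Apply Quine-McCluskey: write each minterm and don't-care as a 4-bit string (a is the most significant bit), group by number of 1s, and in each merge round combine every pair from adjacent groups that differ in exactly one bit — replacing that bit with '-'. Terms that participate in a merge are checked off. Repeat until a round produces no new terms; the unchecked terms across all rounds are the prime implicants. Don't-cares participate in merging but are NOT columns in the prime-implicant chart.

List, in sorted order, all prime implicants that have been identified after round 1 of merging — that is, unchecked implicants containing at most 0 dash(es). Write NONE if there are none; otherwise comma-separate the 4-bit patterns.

size-2^0 implicants → 0000(✓)  0010(✓)  0011(✓)  0100(✓)  0101(✓)  0111(✓)  1001(✓)  1011(✓)  1100(✓)  1110(✓)
size-2^1 implicants → -011  -100  0-00  0-11  00-0  001-  01-1  010-  10-1  11-0
Unchecked terms (primes): -011, -100, 0-00, 0-11, 00-0, 001-, 01-1, 010-, 10-1, 11-0

NONE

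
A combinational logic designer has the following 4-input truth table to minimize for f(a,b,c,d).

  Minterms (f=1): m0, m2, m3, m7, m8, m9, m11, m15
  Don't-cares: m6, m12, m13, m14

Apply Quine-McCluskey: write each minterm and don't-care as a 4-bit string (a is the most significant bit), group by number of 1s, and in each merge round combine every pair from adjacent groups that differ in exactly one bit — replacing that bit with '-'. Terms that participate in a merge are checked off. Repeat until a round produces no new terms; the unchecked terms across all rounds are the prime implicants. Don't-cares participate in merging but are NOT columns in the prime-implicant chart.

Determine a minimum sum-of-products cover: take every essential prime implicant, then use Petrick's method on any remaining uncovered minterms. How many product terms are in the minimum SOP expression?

3

Round 0: 0000✓ 0010✓ 0011✓ 0110✓ 0111✓ 1000✓ 1001✓ 1011✓ 1100✓ 1101✓ 1110✓ 1111✓
Round 1: -000 -011✓ -110✓ -111✓ 0-10✓ 0-11✓ 00-0 001-✓ 011-✓ 1-00✓ 1-01✓ 1-11✓ 10-1✓ 100-✓ 11-0✓ 11-1✓ 110-✓ 111-✓
Round 2: --11 -11- 0-1- 1--1 1-0- 11--
PIs = {--11, -000, -11-, 0-1-, 00-0, 1--1, 1-0-, 11--}
Coverage chart:
  m0: -000,00-0
  m2: 0-1-,00-0
  m3: --11,0-1-
  m7: --11,-11-,0-1-
  m8: -000,1-0-
  m9: 1--1,1-0-
  m11: --11,1--1
  m15: --11,-11-,1--1,11--
(no essential prime implicants)
Petrick residual → --11, 00-0, 1-0-
Min cover (3 terms): cd + a'b'd' + ac'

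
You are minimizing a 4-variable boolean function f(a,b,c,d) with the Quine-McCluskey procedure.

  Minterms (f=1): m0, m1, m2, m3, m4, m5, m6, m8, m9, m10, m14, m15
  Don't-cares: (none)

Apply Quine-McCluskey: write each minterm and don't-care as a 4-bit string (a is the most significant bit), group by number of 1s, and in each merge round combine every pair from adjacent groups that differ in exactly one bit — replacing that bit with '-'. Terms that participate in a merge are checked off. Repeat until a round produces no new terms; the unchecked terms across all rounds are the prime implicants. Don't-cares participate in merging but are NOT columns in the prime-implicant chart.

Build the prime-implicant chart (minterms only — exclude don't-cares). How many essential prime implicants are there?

4

size-2^0 implicants → 0000(✓)  0001(✓)  0010(✓)  0011(✓)  0100(✓)  0101(✓)  0110(✓)  1000(✓)  1001(✓)  1010(✓)  1110(✓)  1111(✓)
size-2^1 implicants → -000(✓)  -001(✓)  -010(✓)  -110(✓)  0-00(✓)  0-01(✓)  0-10(✓)  00-0(✓)  00-1(✓)  000-(✓)  001-(✓)  01-0(✓)  010-(✓)  1-10(✓)  10-0(✓)  100-(✓)  111-
size-2^2 implicants → --10  -0-0  -00-  0--0  0-0-  00--
Unchecked terms (primes): --10, -0-0, -00-, 0--0, 0-0-, 00--, 111-
Minterm coverage:
  m0 ⊆ -0-0,-00-,0--0,0-0-,00--
  m1 ⊆ -00-,0-0-,00--
  m2 ⊆ --10,-0-0,0--0,00--
  m3 ⊆ 00-- [E]
  m4 ⊆ 0--0,0-0-
  m5 ⊆ 0-0- [E]
  m6 ⊆ --10,0--0
  m8 ⊆ -0-0,-00-
  m9 ⊆ -00- [E]
  m10 ⊆ --10,-0-0
  m14 ⊆ --10,111-
  m15 ⊆ 111- [E]
E = {-00-, 0-0-, 00--, 111-}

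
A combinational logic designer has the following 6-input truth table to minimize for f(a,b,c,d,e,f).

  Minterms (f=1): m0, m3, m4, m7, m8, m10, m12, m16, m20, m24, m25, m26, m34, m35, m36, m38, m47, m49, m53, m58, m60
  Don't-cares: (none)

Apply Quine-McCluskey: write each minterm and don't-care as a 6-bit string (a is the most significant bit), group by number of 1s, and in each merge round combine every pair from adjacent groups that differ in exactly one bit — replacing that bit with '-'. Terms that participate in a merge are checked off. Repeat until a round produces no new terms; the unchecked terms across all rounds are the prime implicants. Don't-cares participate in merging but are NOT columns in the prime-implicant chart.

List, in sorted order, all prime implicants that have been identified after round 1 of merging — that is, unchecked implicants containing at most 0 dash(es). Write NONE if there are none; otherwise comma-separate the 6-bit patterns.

101111, 111100

Round 0: 000000✓ 000011✓ 000100✓ 000111✓ 001000✓ 001010✓ 001100✓ 010000✓ 010100✓ 011000✓ 011001✓ 011010✓ 100010✓ 100011✓ 100100✓ 100110✓ 101111 110001✓ 110101✓ 111010✓ 111100
Round 1: -00011 -00100 -11010 0-0000✓ 0-0100✓ 0-1000✓ 0-1010✓ 00-000✓ 00-100✓ 000-00✓ 000-11 001-00✓ 0010-0✓ 01-000✓ 010-00✓ 0110-0✓ 01100- 100-10 10001- 1001-0 110-01
Round 2: 0--000 0-0-00 0-10-0 00--00
PIs = {-00011, -00100, -11010, 0--000, 0-0-00, 0-10-0, 00--00, 000-11, 01100-, 100-10, 10001-, 1001-0, 101111, 110-01, 111100}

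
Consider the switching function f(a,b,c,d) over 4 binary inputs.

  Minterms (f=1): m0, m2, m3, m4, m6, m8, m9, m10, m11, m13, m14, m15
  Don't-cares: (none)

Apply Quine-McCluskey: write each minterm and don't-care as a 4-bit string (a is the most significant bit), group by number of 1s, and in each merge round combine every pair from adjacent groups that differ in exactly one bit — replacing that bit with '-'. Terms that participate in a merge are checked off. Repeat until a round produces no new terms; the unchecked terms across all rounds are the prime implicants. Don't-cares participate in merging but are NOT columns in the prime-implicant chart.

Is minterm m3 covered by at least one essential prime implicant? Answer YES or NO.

YES

Round 0: 0000✓ 0010✓ 0011✓ 0100✓ 0110✓ 1000✓ 1001✓ 1010✓ 1011✓ 1101✓ 1110✓ 1111✓
Round 1: -000✓ -010✓ -011✓ -110✓ 0-00✓ 0-10✓ 00-0✓ 001-✓ 01-0✓ 1-01✓ 1-10✓ 1-11✓ 10-0✓ 10-1✓ 100-✓ 101-✓ 11-1✓ 111-✓
Round 2: --10 -0-0 -01- 0--0 1--1 1-1- 10--
PIs = {--10, -0-0, -01-, 0--0, 1--1, 1-1-, 10--}
Coverage chart:
  m0: -0-0,0--0
  m2: --10,-0-0,-01-,0--0
  m3: -01- ←essential
  m4: 0--0 ←essential
  m6: --10,0--0
  m8: -0-0,10--
  m9: 1--1,10--
  m10: --10,-0-0,-01-,1-1-,10--
  m11: -01-,1--1,1-1-,10--
  m13: 1--1 ←essential
  m14: --10,1-1-
  m15: 1--1,1-1-
Essential: -01-, 0--0, 1--1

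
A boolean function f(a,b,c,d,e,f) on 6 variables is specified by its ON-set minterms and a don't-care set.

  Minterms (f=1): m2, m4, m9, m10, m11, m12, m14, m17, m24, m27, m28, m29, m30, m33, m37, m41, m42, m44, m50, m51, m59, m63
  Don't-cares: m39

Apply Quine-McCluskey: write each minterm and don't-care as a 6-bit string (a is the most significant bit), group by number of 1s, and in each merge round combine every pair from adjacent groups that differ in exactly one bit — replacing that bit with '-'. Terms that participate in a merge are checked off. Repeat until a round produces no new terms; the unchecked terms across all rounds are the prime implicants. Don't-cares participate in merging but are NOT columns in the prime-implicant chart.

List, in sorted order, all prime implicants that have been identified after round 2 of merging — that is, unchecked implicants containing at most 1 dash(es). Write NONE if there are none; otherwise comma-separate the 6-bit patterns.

-01001, -01010, -01100, -11011, 0-1011, 00-010, 00-100, 001-10, 0010-1, 00101-, 010001, 011-00, 01110-, 10-001, 100-01, 1001-1, 11-011, 11001-, 111-11

Round 0: 000010✓ 000100✓ 001001✓ 001010✓ 001011✓ 001100✓ 001110✓ 010001 011000✓ 011011✓ 011100✓ 011101✓ 011110✓ 100001✓ 100101✓ 100111✓ 101001✓ 101010✓ 101100✓ 110010✓ 110011✓ 111011✓ 111111✓
Round 1: -01001 -01010 -01100 -11011 0-1011 0-1100✓ 0-1110✓ 00-010 00-100 001-10 0010-1 00101- 0011-0✓ 011-00 0111-0✓ 01110- 10-001 100-01 1001-1 11-011 11001- 111-11
Round 2: 0-11-0
PIs = {-01001, -01010, -01100, -11011, 0-1011, 0-11-0, 00-010, 00-100, 001-10, 0010-1, 00101-, 010001, 011-00, 01110-, 10-001, 100-01, 1001-1, 11-011, 11001-, 111-11}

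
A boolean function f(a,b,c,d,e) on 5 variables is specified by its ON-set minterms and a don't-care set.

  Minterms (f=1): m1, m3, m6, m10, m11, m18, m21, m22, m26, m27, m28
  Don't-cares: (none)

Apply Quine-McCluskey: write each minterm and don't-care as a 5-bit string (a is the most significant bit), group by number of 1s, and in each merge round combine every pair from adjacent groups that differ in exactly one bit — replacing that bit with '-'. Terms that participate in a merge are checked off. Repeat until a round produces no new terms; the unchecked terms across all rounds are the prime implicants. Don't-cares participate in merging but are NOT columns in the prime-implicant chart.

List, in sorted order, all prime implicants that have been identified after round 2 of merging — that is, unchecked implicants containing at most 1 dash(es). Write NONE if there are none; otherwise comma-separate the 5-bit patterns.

Round 0: 00001✓ 00011✓ 00110✓ 01010✓ 01011✓ 10010✓ 10101 10110✓ 11010✓ 11011✓ 11100
Round 1: -0110 -1010✓ -1011✓ 0-011 000-1 0101-✓ 1-010 10-10 1101-✓
Round 2: -101-
PIs = {-0110, -101-, 0-011, 000-1, 1-010, 10-10, 10101, 11100}

-0110, 0-011, 000-1, 1-010, 10-10, 10101, 11100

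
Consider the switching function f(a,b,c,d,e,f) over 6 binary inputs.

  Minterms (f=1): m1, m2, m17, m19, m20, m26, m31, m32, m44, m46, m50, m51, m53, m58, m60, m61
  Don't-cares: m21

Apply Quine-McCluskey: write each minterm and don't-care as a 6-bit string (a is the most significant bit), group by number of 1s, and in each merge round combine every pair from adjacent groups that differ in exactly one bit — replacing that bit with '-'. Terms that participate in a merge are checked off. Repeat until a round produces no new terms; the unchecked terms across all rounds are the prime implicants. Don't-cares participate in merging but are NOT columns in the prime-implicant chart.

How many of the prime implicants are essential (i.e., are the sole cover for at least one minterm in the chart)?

size-2^0 implicants → 000001(✓)  000010  010001(✓)  010011(✓)  010100(✓)  010101(✓)  011010(✓)  011111  100000  101100(✓)  101110(✓)  110010(✓)  110011(✓)  110101(✓)  111010(✓)  111100(✓)  111101(✓)
size-2^1 implicants → -10011  -10101  -11010  0-0001  010-01  0100-1  01010-  1-1100  1011-0  11-010  11-101  11001-  11110-
Unchecked terms (primes): -10011, -10101, -11010, 0-0001, 000010, 010-01, 0100-1, 01010-, 011111, 1-1100, 100000, 1011-0, 11-010, 11-101, 11001-, 11110-
Minterm coverage:
  m1 ⊆ 0-0001 [E]
  m2 ⊆ 000010 [E]
  m17 ⊆ 0-0001,010-01,0100-1
  m19 ⊆ -10011,0100-1
  m20 ⊆ 01010- [E]
  m26 ⊆ -11010 [E]
  m31 ⊆ 011111 [E]
  m32 ⊆ 100000 [E]
  m44 ⊆ 1-1100,1011-0
  m46 ⊆ 1011-0 [E]
  m50 ⊆ 11-010,11001-
  m51 ⊆ -10011,11001-
  m53 ⊆ -10101,11-101
  m58 ⊆ -11010,11-010
  m60 ⊆ 1-1100,11110-
  m61 ⊆ 11-101,11110-
E = {-11010, 0-0001, 000010, 01010-, 011111, 100000, 1011-0}

7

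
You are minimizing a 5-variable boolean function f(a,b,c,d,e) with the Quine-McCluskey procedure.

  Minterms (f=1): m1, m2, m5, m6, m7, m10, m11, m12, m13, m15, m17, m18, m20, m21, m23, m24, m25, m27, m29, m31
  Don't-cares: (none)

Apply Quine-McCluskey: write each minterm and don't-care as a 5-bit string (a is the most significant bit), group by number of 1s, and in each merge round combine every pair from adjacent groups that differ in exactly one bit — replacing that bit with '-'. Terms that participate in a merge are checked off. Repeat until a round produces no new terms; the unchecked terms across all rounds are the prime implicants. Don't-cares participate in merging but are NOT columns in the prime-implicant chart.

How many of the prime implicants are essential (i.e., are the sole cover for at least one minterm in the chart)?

Round 0: 00001✓ 00010✓ 00101✓ 00110✓ 00111✓ 01010✓ 01011✓ 01100✓ 01101✓ 01111✓ 10001✓ 10010✓ 10100✓ 10101✓ 10111✓ 11000✓ 11001✓ 11011✓ 11101✓ 11111✓
Round 1: -0001✓ -0010 -0101✓ -0111✓ -1011✓ -1101✓ -1111✓ 0-010 0-101✓ 0-111✓ 00-01✓ 00-10 001-1✓ 0011- 01-11✓ 0101- 011-1✓ 0110- 1-001✓ 1-101✓ 1-111✓ 10-01✓ 101-1✓ 1010- 11-01✓ 11-11✓ 110-1✓ 1100- 111-1✓
Round 2: --101✓ --111✓ -0-01 -01-1✓ -1-11 -11-1✓ 0-1-1✓ 1--01 1-1-1✓ 11--1
Round 3: --1-1
PIs = {--1-1, -0-01, -0010, -1-11, 0-010, 00-10, 0011-, 0101-, 0110-, 1--01, 1010-, 11--1, 1100-}
Coverage chart:
  m1: -0-01 ←essential
  m2: -0010,0-010,00-10
  m5: --1-1,-0-01
  m6: 00-10,0011-
  m7: --1-1,0011-
  m10: 0-010,0101-
  m11: -1-11,0101-
  m12: 0110- ←essential
  m13: --1-1,0110-
  m15: --1-1,-1-11
  m17: -0-01,1--01
  m18: -0010 ←essential
  m20: 1010- ←essential
  m21: --1-1,-0-01,1--01,1010-
  m23: --1-1 ←essential
  m24: 1100- ←essential
  m25: 1--01,11--1,1100-
  m27: -1-11,11--1
  m29: --1-1,1--01,11--1
  m31: --1-1,-1-11,11--1
Essential: --1-1, -0-01, -0010, 0110-, 1010-, 1100-

6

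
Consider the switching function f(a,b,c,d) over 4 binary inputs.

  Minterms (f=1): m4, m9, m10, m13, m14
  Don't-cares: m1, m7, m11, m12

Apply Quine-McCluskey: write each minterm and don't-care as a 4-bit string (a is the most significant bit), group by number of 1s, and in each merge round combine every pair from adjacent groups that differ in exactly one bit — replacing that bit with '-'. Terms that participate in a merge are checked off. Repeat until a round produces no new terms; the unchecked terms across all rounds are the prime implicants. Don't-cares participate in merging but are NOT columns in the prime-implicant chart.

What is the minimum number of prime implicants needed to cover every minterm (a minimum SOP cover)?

Round 0: 0001✓ 0100✓ 0111 1001✓ 1010✓ 1011✓ 1100✓ 1101✓ 1110✓
Round 1: -001 -100 1-01 1-10 10-1 101- 11-0 110-
PIs = {-001, -100, 0111, 1-01, 1-10, 10-1, 101-, 11-0, 110-}
Coverage chart:
  m4: -100 ←essential
  m9: -001,1-01,10-1
  m10: 1-10,101-
  m13: 1-01,110-
  m14: 1-10,11-0
Essential: -100
Petrick residual → 1-01, 1-10
Min cover (3 terms): bc'd' + ac'd + acd'

3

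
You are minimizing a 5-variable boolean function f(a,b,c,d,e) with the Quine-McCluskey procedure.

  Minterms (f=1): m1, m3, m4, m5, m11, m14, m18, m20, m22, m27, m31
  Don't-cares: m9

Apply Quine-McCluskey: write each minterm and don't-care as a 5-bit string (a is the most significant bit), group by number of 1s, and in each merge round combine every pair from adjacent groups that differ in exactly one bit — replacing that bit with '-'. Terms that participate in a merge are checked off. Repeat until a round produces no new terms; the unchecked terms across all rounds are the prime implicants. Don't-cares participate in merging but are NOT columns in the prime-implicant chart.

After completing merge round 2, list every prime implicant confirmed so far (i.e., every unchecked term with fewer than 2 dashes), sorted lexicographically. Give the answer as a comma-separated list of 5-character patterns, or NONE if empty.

Round 0: 00001✓ 00011✓ 00100✓ 00101✓ 01001✓ 01011✓ 01110 10010✓ 10100✓ 10110✓ 11011✓ 11111✓
Round 1: -0100 -1011 0-001✓ 0-011✓ 00-01 000-1✓ 0010- 010-1✓ 10-10 101-0 11-11
Round 2: 0-0-1
PIs = {-0100, -1011, 0-0-1, 00-01, 0010-, 01110, 10-10, 101-0, 11-11}

-0100, -1011, 00-01, 0010-, 01110, 10-10, 101-0, 11-11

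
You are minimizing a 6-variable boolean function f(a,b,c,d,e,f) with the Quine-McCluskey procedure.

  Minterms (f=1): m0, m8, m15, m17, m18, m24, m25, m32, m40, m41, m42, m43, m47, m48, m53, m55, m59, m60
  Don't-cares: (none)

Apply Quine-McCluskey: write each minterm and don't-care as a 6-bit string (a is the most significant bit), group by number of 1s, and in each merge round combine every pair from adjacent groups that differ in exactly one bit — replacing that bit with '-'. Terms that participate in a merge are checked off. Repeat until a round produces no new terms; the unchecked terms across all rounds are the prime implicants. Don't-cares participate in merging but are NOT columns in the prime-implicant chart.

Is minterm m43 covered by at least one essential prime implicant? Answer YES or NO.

YES

Round 0: 000000✓ 001000✓ 001111✓ 010001✓ 010010 011000✓ 011001✓ 100000✓ 101000✓ 101001✓ 101010✓ 101011✓ 101111✓ 110000✓ 110101✓ 110111✓ 111011✓ 111100
Round 1: -00000✓ -01000✓ -01111 0-1000 00-000✓ 01-001 01100- 1-0000 1-1011 10-000✓ 101-11 1010-0✓ 1010-1✓ 10100-✓ 10101-✓ 1101-1
Round 2: -0-000 1010--
PIs = {-0-000, -01111, 0-1000, 01-001, 010010, 01100-, 1-0000, 1-1011, 101-11, 1010--, 1101-1, 111100}
Coverage chart:
  m0: -0-000 ←essential
  m8: -0-000,0-1000
  m15: -01111 ←essential
  m17: 01-001 ←essential
  m18: 010010 ←essential
  m24: 0-1000,01100-
  m25: 01-001,01100-
  m32: -0-000,1-0000
  m40: -0-000,1010--
  m41: 1010-- ←essential
  m42: 1010-- ←essential
  m43: 1-1011,101-11,1010--
  m47: -01111,101-11
  m48: 1-0000 ←essential
  m53: 1101-1 ←essential
  m55: 1101-1 ←essential
  m59: 1-1011 ←essential
  m60: 111100 ←essential
Essential: -0-000, -01111, 01-001, 010010, 1-0000, 1-1011, 1010--, 1101-1, 111100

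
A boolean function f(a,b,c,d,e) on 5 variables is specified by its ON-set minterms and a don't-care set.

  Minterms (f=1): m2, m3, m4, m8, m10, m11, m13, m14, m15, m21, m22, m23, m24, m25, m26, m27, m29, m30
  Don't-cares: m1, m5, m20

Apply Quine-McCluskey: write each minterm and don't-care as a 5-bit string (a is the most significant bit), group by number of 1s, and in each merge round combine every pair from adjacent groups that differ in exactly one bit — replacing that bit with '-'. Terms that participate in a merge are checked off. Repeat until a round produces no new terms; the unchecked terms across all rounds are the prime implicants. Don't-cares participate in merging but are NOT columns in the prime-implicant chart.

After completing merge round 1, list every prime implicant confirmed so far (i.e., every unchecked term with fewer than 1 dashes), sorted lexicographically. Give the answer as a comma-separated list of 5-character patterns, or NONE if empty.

NONE

Round 0: 00001✓ 00010✓ 00011✓ 00100✓ 00101✓ 01000✓ 01010✓ 01011✓ 01101✓ 01110✓ 01111✓ 10100✓ 10101✓ 10110✓ 10111✓ 11000✓ 11001✓ 11010✓ 11011✓ 11101✓ 11110✓
Round 1: -0100✓ -0101✓ -1000✓ -1010✓ -1011✓ -1101✓ -1110✓ 0-010✓ 0-011✓ 0-101✓ 00-01 000-1 0001-✓ 0010-✓ 01-10✓ 01-11✓ 010-0✓ 0101-✓ 011-1 0111-✓ 1-101✓ 1-110 101-0✓ 101-1✓ 1010-✓ 1011-✓ 11-01 11-10✓ 110-0✓ 110-1✓ 1100-✓ 1101-✓
Round 2: --101 -010- -1-10 -10-0 -101- 0-01- 01-1- 101-- 110--
PIs = {--101, -010-, -1-10, -10-0, -101-, 0-01-, 00-01, 000-1, 01-1-, 011-1, 1-110, 101--, 11-01, 110--}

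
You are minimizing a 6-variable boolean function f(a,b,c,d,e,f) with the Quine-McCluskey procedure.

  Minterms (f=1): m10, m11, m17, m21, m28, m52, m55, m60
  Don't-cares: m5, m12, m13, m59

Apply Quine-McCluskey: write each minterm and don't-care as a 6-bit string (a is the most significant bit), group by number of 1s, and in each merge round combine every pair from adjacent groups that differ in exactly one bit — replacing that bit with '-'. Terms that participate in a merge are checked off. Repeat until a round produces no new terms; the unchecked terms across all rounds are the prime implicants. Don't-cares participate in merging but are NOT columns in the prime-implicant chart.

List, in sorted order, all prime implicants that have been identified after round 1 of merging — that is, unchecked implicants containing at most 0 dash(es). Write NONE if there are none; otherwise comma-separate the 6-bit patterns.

[col 0] 000101*, 001010*, 001011*, 001100*, 001101*, 010001*, 010101*, 011100*, 110100*, 110111, 111011, 111100*
[col 1] -11100, 0-0101, 0-1100, 00-101, 00101-, 00110-, 010-01, 11-100
Prime implicants: -11100, 0-0101, 0-1100, 00-101, 00101-, 00110-, 010-01, 11-100, 110111, 111011

110111, 111011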